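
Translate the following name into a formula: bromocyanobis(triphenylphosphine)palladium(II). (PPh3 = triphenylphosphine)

Ligands: 1 bromo (Br, -1), 1 cyano (CN, -1), 2 triphenylphosphine (PPh3, neutral). Ligand charge sum = -2.
With Pd in oxidation state +2, the complex ion is [Pd...].

[PdBr(CN)(PPh3)2]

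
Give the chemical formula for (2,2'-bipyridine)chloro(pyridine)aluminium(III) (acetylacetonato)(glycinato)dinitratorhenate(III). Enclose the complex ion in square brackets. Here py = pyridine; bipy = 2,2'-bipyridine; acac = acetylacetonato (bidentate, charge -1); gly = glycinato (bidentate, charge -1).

Cation [Al…]: ligand charges -1, Al(III) ⇒ ion charge 2+.
Anion [Re…]: ligand charges -4, Re(III) ⇒ ion charge 1−.
One 2+ cation requires 2 of the 1− anion.

[Al(bipy)Cl(py)][Re(acac)(gly)(NO3)2]2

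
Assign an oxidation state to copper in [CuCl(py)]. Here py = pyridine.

No counter-ion: the bracketed complex is neutral.
Ligand charges: 1×Cl = -1; 1×py neutral; sum -1.
Cu + (-1) = 0 ⇒ Cu is +1.

+1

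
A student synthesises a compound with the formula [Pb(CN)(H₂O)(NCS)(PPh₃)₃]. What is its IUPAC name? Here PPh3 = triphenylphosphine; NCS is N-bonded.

There is no counter-ion, so the complex is neutral overall.
Ligand charges: 1×aqua (neutral), 3×triphenylphosphine (neutral), 1×isothiocyanato (-1 each), 1×cyano (-1 each); total -2. So Pb + (-2) = 0, giving Pb = +2.
Ligands are named alphabetically: aqua before cyano before isothiocyanato before triphenylphosphine.

aquacyanoisothiocyanatotris(triphenylphosphine)lead(II)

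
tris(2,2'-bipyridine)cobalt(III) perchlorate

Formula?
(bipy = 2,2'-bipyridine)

Ligands: 3 2,2'-bipyridine (bipy, neutral). Ligand charge sum = 0.
With Co in oxidation state +3, the complex ion is [Co...]^3+.
Charge balance with perchlorate (-1) requires 1 complex ion per 3 perchlorate.

[Co(bipy)3](ClO4)3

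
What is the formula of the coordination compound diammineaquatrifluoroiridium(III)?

[IrF3(H2O)(NH3)2]

Ligands: 1 aqua (H2O, neutral), 3 fluoro (F, -1), 2 ammine (NH3, neutral). Ligand charge sum = -3.
With Ir in oxidation state +3, the complex ion is [Ir...].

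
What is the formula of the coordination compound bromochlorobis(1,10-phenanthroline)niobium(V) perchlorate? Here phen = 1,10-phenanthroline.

Ligands: 1 chloro (Cl, -1), 2 1,10-phenanthroline (phen, neutral), 1 bromo (Br, -1). Ligand charge sum = -2.
Charge balance with perchlorate (-1) requires 1 complex ion per 3 perchlorate.

[NbBrCl(phen)2](ClO4)3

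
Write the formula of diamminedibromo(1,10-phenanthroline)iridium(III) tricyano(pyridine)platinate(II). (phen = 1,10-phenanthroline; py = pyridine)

Cation [Ir…]: ligand charges -2, Ir(III) ⇒ ion charge 1+.
Anion [Pt…]: ligand charges -3, Pt(II) ⇒ ion charge 1−.

[IrBr2(NH3)2(phen)][Pt(CN)3(py)]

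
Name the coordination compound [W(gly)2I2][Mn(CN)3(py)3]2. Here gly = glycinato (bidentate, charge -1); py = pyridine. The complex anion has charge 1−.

The complex anion is given as 1−; its ligand charges sum to -3, so Mn = +2.
With 2 anions per cation, the cation must be 2×1 = 2+.
Cation: ligand charges sum to -4; for the ion to be 2+, W = +6.

bis(glycinato)diiodotungsten(VI) tricyanotris(pyridine)manganate(II)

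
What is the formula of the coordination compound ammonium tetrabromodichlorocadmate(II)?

(NH4)4[CdBr4Cl2]

Ligands: 4 bromo (Br, -1), 2 chloro (Cl, -1). Ligand charge sum = -6.
Charge balance with ammonium (+1) requires 1 complex ion per 4 ammonium.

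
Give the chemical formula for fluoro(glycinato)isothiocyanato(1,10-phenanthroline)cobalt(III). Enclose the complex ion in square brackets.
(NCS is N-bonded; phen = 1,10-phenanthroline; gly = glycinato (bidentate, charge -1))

Ligands: 1 isothiocyanato (NCS, -1), 1 fluoro (F, -1), 1 1,10-phenanthroline (phen, neutral), 1 glycinato (gly, -1). Ligand charge sum = -3.
With Co in oxidation state +3, the complex ion is [Co...].

[CoF(gly)(NCS)(phen)]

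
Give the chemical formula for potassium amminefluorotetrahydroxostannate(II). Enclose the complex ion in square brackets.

K3[SnF(NH3)(OH)4]

Ligands: 4 hydroxo (OH, -1), 1 ammine (NH3, neutral), 1 fluoro (F, -1). Ligand charge sum = -5.
With Sn in oxidation state +2, the complex ion is [Sn...]^3−.
Charge balance with potassium (+1) requires 1 complex ion per 3 potassium.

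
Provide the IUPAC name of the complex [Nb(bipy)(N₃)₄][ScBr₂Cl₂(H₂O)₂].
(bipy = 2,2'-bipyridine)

Both ions are complex: the cation is named first with the plain metal name, the anion second with the -ate form; each ion's ligands are alphabetised independently.
Scandium is always +3 in its complexes; the anion's ligand charges sum to -4, so the complex anion is 1−.
A 1:1 salt means the cation carries the equal and opposite charge, 1+.
Cation: ligand charges sum to -4; for the ion to be 1+, Nb = +5.

tetraazido(2,2'-bipyridine)niobium(V) diaquadibromodichloroscandate(III)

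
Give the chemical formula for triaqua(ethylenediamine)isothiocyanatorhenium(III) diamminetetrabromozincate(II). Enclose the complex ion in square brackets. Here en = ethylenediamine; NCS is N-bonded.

[Re(en)(H2O)3(NCS)][ZnBr4(NH3)2]

Cation [Re…]: ligand charges -1, Re(III) ⇒ ion charge 2+.
Anion [Zn…]: ligand charges -4, Zn(II) ⇒ ion charge 2−.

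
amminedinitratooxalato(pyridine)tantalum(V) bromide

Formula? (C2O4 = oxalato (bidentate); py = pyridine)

[Ta(C2O4)(NH3)(NO3)2(py)]Br

Ligands: 2 nitrato (NO3, -1), 1 oxalato (C2O4, -2), 1 pyridine (py, neutral), 1 ammine (NH3, neutral). Ligand charge sum = -4.
Charge balance with bromide (-1) requires 1 complex ion per 1 bromide.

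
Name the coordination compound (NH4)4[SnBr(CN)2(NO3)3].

The 4 ammonium counter-ions carry a total charge of +4, so each complex ion is 4−.
Ligand charges: 2×cyano (-1 each), 3×nitrato (-1 each), 1×bromo (-1 each); total -6. So Sn + (-6) = 4−, giving Sn = +2.
The complex ion is anionic, so tin takes the -ate form stannate(II).

ammonium bromodicyanotrinitratostannate(II)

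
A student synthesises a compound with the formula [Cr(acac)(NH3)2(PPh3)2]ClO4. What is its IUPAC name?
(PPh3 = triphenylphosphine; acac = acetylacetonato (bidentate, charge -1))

(acetylacetonato)diamminebis(triphenylphosphine)chromium(II) perchlorate

The 1 perchlorate counter-ion carries a total charge of -1, so each complex ion is 1+.
Ligand charges: 2×triphenylphosphine (neutral), 2×ammine (neutral), 1×acetylacetonato (-1 each); total -1. So Cr + (-1) = 1+, giving Cr = +2.
Ligands are named alphabetically: acetylacetonato before ammine before triphenylphosphine.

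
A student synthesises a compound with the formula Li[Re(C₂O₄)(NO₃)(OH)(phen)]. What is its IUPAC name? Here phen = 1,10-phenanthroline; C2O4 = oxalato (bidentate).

lithium hydroxonitratooxalato(1,10-phenanthroline)rhenate(III)

The 1 lithium counter-ion carries a total charge of +1, so each complex ion is 1−.
Ligand charges: 1×hydroxo (-1 each), 1×1,10-phenanthroline (neutral), 1×oxalato (-2 each), 1×nitrato (-1 each); total -4. So Re + (-4) = 1−, giving Re = +3.
Ligands are named alphabetically: hydroxo before nitrato before oxalato before phenanthroline.
The complex ion is anionic, so rhenium takes the -ate form rhenate(III).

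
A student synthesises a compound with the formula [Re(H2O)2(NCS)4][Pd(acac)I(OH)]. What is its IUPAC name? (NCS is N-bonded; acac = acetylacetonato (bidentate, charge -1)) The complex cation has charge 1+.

Both ions are complex: the cation is named first with the plain metal name, the anion second with the -ate form; each ion's ligands are alphabetised independently.
The complex cation is given as 1+; its ligand charges sum to -4, so Re = +5.
A 1:1 salt means the anion carries the equal and opposite charge, 1−.
Anion: ligand charges sum to -3; for the ion to be 1−, Pd = +2.

diaquatetraisothiocyanatorhenium(V) (acetylacetonato)hydroxoiodopalladate(II)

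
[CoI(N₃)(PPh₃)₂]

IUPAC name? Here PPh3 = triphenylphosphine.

There is no counter-ion, so the complex is neutral overall.
Ligand charges: 1×azido (-1 each), 2×triphenylphosphine (neutral), 1×iodo (-1 each); total -2. So Co + (-2) = 0, giving Co = +2.
Ligands are named alphabetically: azido before iodo before triphenylphosphine.

azidoiodobis(triphenylphosphine)cobalt(II)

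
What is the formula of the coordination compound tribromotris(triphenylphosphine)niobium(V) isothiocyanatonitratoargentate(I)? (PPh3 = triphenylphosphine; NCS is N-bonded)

[NbBr3(PPh3)3][Ag(NCS)(NO3)]2

Cation [Nb…]: ligand charges -3, Nb(V) ⇒ ion charge 2+.
Anion [Ag…]: ligand charges -2, Ag(I) ⇒ ion charge 1−.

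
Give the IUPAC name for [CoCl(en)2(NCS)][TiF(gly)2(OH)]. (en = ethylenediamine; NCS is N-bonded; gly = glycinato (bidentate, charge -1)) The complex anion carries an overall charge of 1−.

The complex anion is given as 1−; its ligand charges sum to -4, so Ti = +3.
A 1:1 salt means the cation carries the equal and opposite charge, 1+.
Cation: ligand charges sum to -2; for the ion to be 1+, Co = +3.

chlorobis(ethylenediamine)isothiocyanatocobalt(III) fluorobis(glycinato)hydroxotitanate(III)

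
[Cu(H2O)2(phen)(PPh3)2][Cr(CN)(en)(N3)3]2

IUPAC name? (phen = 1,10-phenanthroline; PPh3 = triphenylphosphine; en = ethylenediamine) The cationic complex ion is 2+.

diaqua(1,10-phenanthroline)bis(triphenylphosphine)copper(II) triazidocyano(ethylenediamine)chromate(III)

Both ions are complex: the cation is named first with the plain metal name, the anion second with the -ate form; each ion's ligands are alphabetised independently.
The complex cation is given as 2+; its ligand charges sum to 0, so Cu = +2.
With 2 anions per cation, each anion must be 2/2 = 1−.
Anion: ligand charges sum to -4; for the ion to be 1−, Cr = +3.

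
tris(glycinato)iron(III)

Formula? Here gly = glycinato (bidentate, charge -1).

Ligands: 3 glycinato (gly, -1). Ligand charge sum = -3.
With Fe in oxidation state +3, the complex ion is [Fe...].

[Fe(gly)3]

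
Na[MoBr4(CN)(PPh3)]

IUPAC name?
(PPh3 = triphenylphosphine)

sodium tetrabromocyano(triphenylphosphine)molybdate(IV)

The 1 sodium counter-ion carries a total charge of +1, so each complex ion is 1−.
Ligand charges: 4×bromo (-1 each), 1×triphenylphosphine (neutral), 1×cyano (-1 each); total -5. So Mo + (-5) = 1−, giving Mo = +4.
The complex ion is anionic, so molybdenum takes the -ate form molybdate(IV).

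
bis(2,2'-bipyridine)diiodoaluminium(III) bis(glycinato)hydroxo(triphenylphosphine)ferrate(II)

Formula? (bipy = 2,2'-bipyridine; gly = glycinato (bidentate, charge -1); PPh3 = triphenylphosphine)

[Al(bipy)2I2][Fe(gly)2(OH)(PPh3)]

Cation [Al…]: ligand charges -2, Al(III) ⇒ ion charge 1+.
Anion [Fe…]: ligand charges -3, Fe(II) ⇒ ion charge 1−.
One 1+ cation balances one 1− anion.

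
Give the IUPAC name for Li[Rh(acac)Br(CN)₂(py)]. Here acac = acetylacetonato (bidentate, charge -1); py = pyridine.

The 1 lithium counter-ion carries a total charge of +1, so each complex ion is 1−.
Ligand charges: 1×bromo (-1 each), 1×acetylacetonato (-1 each), 2×cyano (-1 each), 1×pyridine (neutral); total -4. So Rh + (-4) = 1−, giving Rh = +3.
The complex ion is anionic, so rhodium takes the -ate form rhodate(III).

lithium (acetylacetonato)bromodicyano(pyridine)rhodate(III)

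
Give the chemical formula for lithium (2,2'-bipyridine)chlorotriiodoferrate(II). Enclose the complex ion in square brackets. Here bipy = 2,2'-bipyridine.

Li2[Fe(bipy)ClI3]

Ligands: 1 2,2'-bipyridine (bipy, neutral), 3 iodo (I, -1), 1 chloro (Cl, -1). Ligand charge sum = -4.
Charge balance with lithium (+1) requires 1 complex ion per 2 lithium.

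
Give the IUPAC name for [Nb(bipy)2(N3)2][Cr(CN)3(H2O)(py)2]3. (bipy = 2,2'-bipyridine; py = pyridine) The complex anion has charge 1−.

Both ions are complex: the cation is named first with the plain metal name, the anion second with the -ate form; each ion's ligands are alphabetised independently.
The complex anion is given as 1−; its ligand charges sum to -3, so Cr = +2.
With 3 anions per cation, the cation must be 3×1 = 3+.
Cation: ligand charges sum to -2; for the ion to be 3+, Nb = +5.

diazidobis(2,2'-bipyridine)niobium(V) aquatricyanobis(pyridine)chromate(II)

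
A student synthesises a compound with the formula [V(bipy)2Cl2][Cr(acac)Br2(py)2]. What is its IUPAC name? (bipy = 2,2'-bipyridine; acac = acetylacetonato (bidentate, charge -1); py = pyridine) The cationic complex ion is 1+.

bis(2,2'-bipyridine)dichlorovanadium(III) (acetylacetonato)dibromobis(pyridine)chromate(II)

Both ions are complex: the cation is named first with the plain metal name, the anion second with the -ate form; each ion's ligands are alphabetised independently.
The complex cation is given as 1+; its ligand charges sum to -2, so V = +3.
A 1:1 salt means the anion carries the equal and opposite charge, 1−.
Anion: ligand charges sum to -3; for the ion to be 1−, Cr = +2.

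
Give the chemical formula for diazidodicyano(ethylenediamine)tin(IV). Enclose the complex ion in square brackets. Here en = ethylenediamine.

Ligands: 2 cyano (CN, -1), 2 azido (N3, -1), 1 ethylenediamine (en, neutral). Ligand charge sum = -4.
With Sn in oxidation state +4, the complex ion is [Sn...].

[Sn(CN)2(en)(N3)2]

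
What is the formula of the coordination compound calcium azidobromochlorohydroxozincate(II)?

Ligands: 1 hydroxo (OH, -1), 1 chloro (Cl, -1), 1 bromo (Br, -1), 1 azido (N3, -1). Ligand charge sum = -4.
With Zn in oxidation state +2, the complex ion is [Zn...]^2−.
Charge balance with calcium (+2) requires 1 complex ion per 1 calcium.

Ca[ZnBrCl(N3)(OH)]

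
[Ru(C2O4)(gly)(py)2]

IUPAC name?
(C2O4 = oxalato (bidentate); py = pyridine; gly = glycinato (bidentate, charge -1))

(glycinato)oxalatobis(pyridine)ruthenium(III)

There is no counter-ion, so the complex is neutral overall.
Ligand charges: 1×oxalato (-2 each), 2×pyridine (neutral), 1×glycinato (-1 each); total -3. So Ru + (-3) = 0, giving Ru = +3.
Ligands are named alphabetically: glycinato before oxalato before pyridine.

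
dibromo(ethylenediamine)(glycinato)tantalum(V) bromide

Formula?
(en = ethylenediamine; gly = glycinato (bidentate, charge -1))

[TaBr2(en)(gly)]Br2

Ligands: 2 bromo (Br, -1), 1 ethylenediamine (en, neutral), 1 glycinato (gly, -1). Ligand charge sum = -3.
With Ta in oxidation state +5, the complex ion is [Ta...]^2+.
Charge balance with bromide (-1) requires 1 complex ion per 2 bromide.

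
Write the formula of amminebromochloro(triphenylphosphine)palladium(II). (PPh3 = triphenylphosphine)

Ligands: 1 bromo (Br, -1), 1 ammine (NH3, neutral), 1 chloro (Cl, -1), 1 triphenylphosphine (PPh3, neutral). Ligand charge sum = -2.
With Pd in oxidation state +2, the complex ion is [Pd...].

[PdBrCl(NH3)(PPh3)]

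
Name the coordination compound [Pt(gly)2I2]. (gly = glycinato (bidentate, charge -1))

bis(glycinato)diiodoplatinum(IV)

There is no counter-ion, so the complex is neutral overall.
Ligand charges: 2×iodo (-1 each), 2×glycinato (-1 each); total -4. So Pt + (-4) = 0, giving Pt = +4.
Ligands are named alphabetically: glycinato before iodo.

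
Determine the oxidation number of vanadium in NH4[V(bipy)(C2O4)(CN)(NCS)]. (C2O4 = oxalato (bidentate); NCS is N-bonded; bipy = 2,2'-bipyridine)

1 ammonium outside the brackets (+1 each) → the complex ion is 1−.
Ligand charges: 1×C2O4 = -2; 1×NCS = -1; 1×bipy neutral; 1×CN = -1; sum -4.
V + (-4) = 1− ⇒ V is +3.

+3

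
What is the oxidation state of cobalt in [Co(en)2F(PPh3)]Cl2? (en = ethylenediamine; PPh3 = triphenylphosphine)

+3

2 chloride outside the brackets (-1 each) → the complex ion is 2+.
Ligand charges: 1×F = -1; 2×en neutral; 1×PPh3 neutral; sum -1.
Co + (-1) = 2+ ⇒ Co is +3.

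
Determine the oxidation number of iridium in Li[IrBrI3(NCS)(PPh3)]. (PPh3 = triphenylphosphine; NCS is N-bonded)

+4

1 lithium outside the brackets (+1 each) → the complex ion is 1−.
Ligand charges: 3×I = -3; 1×PPh3 neutral; 1×Br = -1; 1×NCS = -1; sum -5.
Ir + (-5) = 1− ⇒ Ir is +4.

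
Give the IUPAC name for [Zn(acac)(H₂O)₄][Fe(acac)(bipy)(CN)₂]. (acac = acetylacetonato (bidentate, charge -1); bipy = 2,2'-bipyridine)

(acetylacetonato)tetraaquazinc(II) (acetylacetonato)(2,2'-bipyridine)dicyanoferrate(II)

Both ions are complex: the cation is named first with the plain metal name, the anion second with the -ate form; each ion's ligands are alphabetised independently.
Zinc is always +2 in its complexes; the cation's ligand charges sum to -1, so the complex cation is 1+.
A 1:1 salt means the anion carries the equal and opposite charge, 1−.
Anion: ligand charges sum to -3; for the ion to be 1−, Fe = +2.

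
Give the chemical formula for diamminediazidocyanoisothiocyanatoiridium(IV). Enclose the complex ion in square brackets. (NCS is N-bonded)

Ligands: 2 azido (N3, -1), 2 ammine (NH3, neutral), 1 isothiocyanato (NCS, -1), 1 cyano (CN, -1). Ligand charge sum = -4.
With Ir in oxidation state +4, the complex ion is [Ir...].

[Ir(CN)(N3)2(NCS)(NH3)2]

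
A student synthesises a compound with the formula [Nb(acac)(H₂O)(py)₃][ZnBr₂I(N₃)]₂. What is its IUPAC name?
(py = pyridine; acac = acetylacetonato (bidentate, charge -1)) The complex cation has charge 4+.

The complex cation is given as 4+; its ligand charges sum to -1, so Nb = +5.
With 2 anions per cation, each anion must be 4/2 = 2−.
Anion: ligand charges sum to -4; for the ion to be 2−, Zn = +2.

(acetylacetonato)aquatris(pyridine)niobium(V) azidodibromoiodozincate(II)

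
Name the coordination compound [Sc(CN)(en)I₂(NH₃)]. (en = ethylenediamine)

There is no counter-ion, so the complex is neutral overall.
Ligand charges: 2×iodo (-1 each), 1×cyano (-1 each), 1×ammine (neutral), 1×ethylenediamine (neutral); total -3. So Sc + (-3) = 0, giving Sc = +3.
Ligands are named alphabetically: ammine before cyano before ethylenediamine before iodo.

amminecyano(ethylenediamine)diiodoscandium(III)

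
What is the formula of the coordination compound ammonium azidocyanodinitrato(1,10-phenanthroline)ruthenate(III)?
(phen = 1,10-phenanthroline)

NH4[Ru(CN)(N3)(NO3)2(phen)]

Ligands: 2 nitrato (NO3, -1), 1 cyano (CN, -1), 1 1,10-phenanthroline (phen, neutral), 1 azido (N3, -1). Ligand charge sum = -4.
With Ru in oxidation state +3, the complex ion is [Ru...]^1−.
Charge balance with ammonium (+1) requires 1 complex ion per 1 ammonium.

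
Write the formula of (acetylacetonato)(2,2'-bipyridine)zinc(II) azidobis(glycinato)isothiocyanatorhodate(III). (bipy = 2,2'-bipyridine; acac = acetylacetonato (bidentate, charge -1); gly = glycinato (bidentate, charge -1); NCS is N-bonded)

Cation [Zn…]: ligand charges -1, Zn(II) ⇒ ion charge 1+.
Anion [Rh…]: ligand charges -4, Rh(III) ⇒ ion charge 1−.
One 1+ cation balances one 1− anion.

[Zn(acac)(bipy)][Rh(gly)2(N3)(NCS)]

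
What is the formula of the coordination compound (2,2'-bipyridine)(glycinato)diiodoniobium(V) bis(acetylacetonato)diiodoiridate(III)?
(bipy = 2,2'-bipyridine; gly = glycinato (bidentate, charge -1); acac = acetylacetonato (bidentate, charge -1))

[Nb(bipy)(gly)I2][Ir(acac)2I2]2

Cation [Nb…]: ligand charges -3, Nb(V) ⇒ ion charge 2+.
Anion [Ir…]: ligand charges -4, Ir(III) ⇒ ion charge 1−.
One 2+ cation requires 2 of the 1− anion.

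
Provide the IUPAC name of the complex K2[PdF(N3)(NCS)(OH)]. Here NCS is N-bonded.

potassium azidofluorohydroxoisothiocyanatopalladate(II)

The 2 potassium counter-ions carry a total charge of +2, so each complex ion is 2−.
Ligand charges: 1×hydroxo (-1 each), 1×isothiocyanato (-1 each), 1×fluoro (-1 each), 1×azido (-1 each); total -4. So Pd + (-4) = 2−, giving Pd = +2.
The complex ion is anionic, so palladium takes the -ate form palladate(II).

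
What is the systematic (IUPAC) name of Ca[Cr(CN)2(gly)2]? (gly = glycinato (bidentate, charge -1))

The 1 calcium counter-ion carries a total charge of +2, so each complex ion is 2−.
Ligand charges: 2×glycinato (-1 each), 2×cyano (-1 each); total -4. So Cr + (-4) = 2−, giving Cr = +2.
The complex ion is anionic, so chromium takes the -ate form chromate(II).

calcium dicyanobis(glycinato)chromate(II)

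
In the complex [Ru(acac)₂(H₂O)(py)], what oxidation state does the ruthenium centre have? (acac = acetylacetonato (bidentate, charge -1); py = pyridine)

+2

No counter-ion: the bracketed complex is neutral.
Ligand charges: 1×H2O neutral; 2×acac = -2; 1×py neutral; sum -2.
Ru + (-2) = 0 ⇒ Ru is +2.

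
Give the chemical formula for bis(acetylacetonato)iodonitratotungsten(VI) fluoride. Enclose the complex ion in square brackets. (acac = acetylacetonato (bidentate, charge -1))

Ligands: 2 acetylacetonato (acac, -1), 1 iodo (I, -1), 1 nitrato (NO3, -1). Ligand charge sum = -4.
Charge balance with fluoride (-1) requires 1 complex ion per 2 fluoride.

[W(acac)2I(NO3)]F2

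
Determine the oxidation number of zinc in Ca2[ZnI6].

2 calcium outside the brackets (+2 each) → the complex ion is 4−.
Ligand charges: 6×I = -6; sum -6.
Zn + (-6) = 4− ⇒ Zn is +2.

+2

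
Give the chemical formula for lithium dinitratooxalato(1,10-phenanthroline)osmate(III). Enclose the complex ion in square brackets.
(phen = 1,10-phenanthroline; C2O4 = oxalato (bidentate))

Ligands: 2 nitrato (NO3, -1), 1 1,10-phenanthroline (phen, neutral), 1 oxalato (C2O4, -2). Ligand charge sum = -4.
With Os in oxidation state +3, the complex ion is [Os...]^1−.
Charge balance with lithium (+1) requires 1 complex ion per 1 lithium.

Li[Os(C2O4)(NO3)2(phen)]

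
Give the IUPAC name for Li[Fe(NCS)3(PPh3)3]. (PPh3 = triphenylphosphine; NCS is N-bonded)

lithium triisothiocyanatotris(triphenylphosphine)ferrate(II)

The 1 lithium counter-ion carries a total charge of +1, so each complex ion is 1−.
Ligand charges: 3×triphenylphosphine (neutral), 3×isothiocyanato (-1 each); total -3. So Fe + (-3) = 1−, giving Fe = +2.
The complex ion is anionic, so iron takes the -ate form ferrate(II).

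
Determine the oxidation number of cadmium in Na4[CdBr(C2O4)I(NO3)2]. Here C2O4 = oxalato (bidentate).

4 sodium outside the brackets (+1 each) → the complex ion is 4−.
Ligand charges: 1×C2O4 = -2; 2×NO3 = -2; 1×Br = -1; 1×I = -1; sum -6.
Cd + (-6) = 4− ⇒ Cd is +2.

+2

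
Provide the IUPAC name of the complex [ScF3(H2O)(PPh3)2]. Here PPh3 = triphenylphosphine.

There is no counter-ion, so the complex is neutral overall.
Ligand charges: 3×fluoro (-1 each), 1×aqua (neutral), 2×triphenylphosphine (neutral); total -3. So Sc + (-3) = 0, giving Sc = +3.
Ligands are named alphabetically: aqua before fluoro before triphenylphosphine.

aquatrifluorobis(triphenylphosphine)scandium(III)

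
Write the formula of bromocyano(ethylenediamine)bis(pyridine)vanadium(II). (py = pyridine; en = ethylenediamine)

[VBr(CN)(en)(py)2]

Ligands: 2 pyridine (py, neutral), 1 cyano (CN, -1), 1 ethylenediamine (en, neutral), 1 bromo (Br, -1). Ligand charge sum = -2.
With V in oxidation state +2, the complex ion is [V...].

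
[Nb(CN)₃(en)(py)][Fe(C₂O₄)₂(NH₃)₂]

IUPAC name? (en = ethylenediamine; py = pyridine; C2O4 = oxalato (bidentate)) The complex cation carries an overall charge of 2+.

The complex cation is given as 2+; its ligand charges sum to -3, so Nb = +5.
A 1:1 salt means the anion carries the equal and opposite charge, 2−.
Anion: ligand charges sum to -4; for the ion to be 2−, Fe = +2.

tricyano(ethylenediamine)(pyridine)niobium(V) diamminedioxalatoferrate(II)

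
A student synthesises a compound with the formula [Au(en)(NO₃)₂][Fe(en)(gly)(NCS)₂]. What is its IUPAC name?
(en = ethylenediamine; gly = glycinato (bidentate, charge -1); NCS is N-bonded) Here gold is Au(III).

(ethylenediamine)dinitratogold(III) (ethylenediamine)(glycinato)diisothiocyanatoferrate(II)

Both ions are complex: the cation is named first with the plain metal name, the anion second with the -ate form; each ion's ligands are alphabetised independently.
Au is given as +3; the cation's ligand charges sum to -2, so the complex cation is 1+.
A 1:1 salt means the anion carries the equal and opposite charge, 1−.
Anion: ligand charges sum to -3; for the ion to be 1−, Fe = +2.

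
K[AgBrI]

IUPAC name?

potassium bromoiodoargentate(I)

The 1 potassium counter-ion carries a total charge of +1, so each complex ion is 1−.
Ligand charges: 1×bromo (-1 each), 1×iodo (-1 each); total -2. So Ag + (-2) = 1−, giving Ag = +1.
Ligands are named alphabetically: bromo before iodo.
The complex ion is anionic, so silver takes the -ate form argentate(I).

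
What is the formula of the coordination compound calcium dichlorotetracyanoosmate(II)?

Ligands: 4 cyano (CN, -1), 2 chloro (Cl, -1). Ligand charge sum = -6.
Charge balance with calcium (+2) requires 1 complex ion per 2 calcium.

Ca2[OsCl2(CN)4]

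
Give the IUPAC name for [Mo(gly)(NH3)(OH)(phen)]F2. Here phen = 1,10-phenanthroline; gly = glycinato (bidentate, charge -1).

ammine(glycinato)hydroxo(1,10-phenanthroline)molybdenum(IV) fluoride

The 2 fluoride counter-ions carry a total charge of -2, so each complex ion is 2+.
Ligand charges: 1×hydroxo (-1 each), 1×ammine (neutral), 1×1,10-phenanthroline (neutral), 1×glycinato (-1 each); total -2. So Mo + (-2) = 2+, giving Mo = +4.
Ligands are named alphabetically: ammine before glycinato before hydroxo before phenanthroline.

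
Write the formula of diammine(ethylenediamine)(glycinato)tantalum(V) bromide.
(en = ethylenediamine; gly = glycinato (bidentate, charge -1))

Ligands: 1 ethylenediamine (en, neutral), 1 glycinato (gly, -1), 2 ammine (NH3, neutral). Ligand charge sum = -1.
Charge balance with bromide (-1) requires 1 complex ion per 4 bromide.

[Ta(en)(gly)(NH3)2]Br4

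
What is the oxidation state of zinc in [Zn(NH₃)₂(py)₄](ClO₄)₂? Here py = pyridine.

+2

2 perchlorate outside the brackets (-1 each) → the complex ion is 2+.
Ligand charges: 2×NH3 neutral; 4×py neutral; sum 0.
Zn + (0) = 2+ ⇒ Zn is +2.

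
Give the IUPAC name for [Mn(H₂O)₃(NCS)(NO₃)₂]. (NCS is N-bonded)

triaquaisothiocyanatodinitratomanganese(III)

There is no counter-ion, so the complex is neutral overall.
Ligand charges: 3×aqua (neutral), 2×nitrato (-1 each), 1×isothiocyanato (-1 each); total -3. So Mn + (-3) = 0, giving Mn = +3.
Ligands are named alphabetically: aqua before isothiocyanato before nitrato.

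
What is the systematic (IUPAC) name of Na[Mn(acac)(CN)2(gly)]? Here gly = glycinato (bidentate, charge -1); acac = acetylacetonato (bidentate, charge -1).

The 1 sodium counter-ion carries a total charge of +1, so each complex ion is 1−.
Ligand charges: 1×glycinato (-1 each), 2×cyano (-1 each), 1×acetylacetonato (-1 each); total -4. So Mn + (-4) = 1−, giving Mn = +3.
The complex ion is anionic, so manganese takes the -ate form manganate(III).

sodium (acetylacetonato)dicyano(glycinato)manganate(III)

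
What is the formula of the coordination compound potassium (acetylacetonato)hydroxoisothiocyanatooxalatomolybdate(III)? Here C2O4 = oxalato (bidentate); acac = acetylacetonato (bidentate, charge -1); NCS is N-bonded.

K2[Mo(acac)(C2O4)(NCS)(OH)]

Ligands: 1 oxalato (C2O4, -2), 1 acetylacetonato (acac, -1), 1 hydroxo (OH, -1), 1 isothiocyanato (NCS, -1). Ligand charge sum = -5.
Charge balance with potassium (+1) requires 1 complex ion per 2 potassium.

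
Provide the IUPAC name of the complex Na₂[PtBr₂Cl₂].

The 2 sodium counter-ions carry a total charge of +2, so each complex ion is 2−.
Ligand charges: 2×chloro (-1 each), 2×bromo (-1 each); total -4. So Pt + (-4) = 2−, giving Pt = +2.
The complex ion is anionic, so platinum takes the -ate form platinate(II).

sodium dibromodichloroplatinate(II)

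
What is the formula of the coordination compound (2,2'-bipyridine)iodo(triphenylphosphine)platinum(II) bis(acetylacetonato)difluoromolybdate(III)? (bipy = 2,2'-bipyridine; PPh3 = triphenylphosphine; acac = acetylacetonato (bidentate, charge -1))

[Pt(bipy)I(PPh3)][Mo(acac)2F2]

Cation [Pt…]: ligand charges -1, Pt(II) ⇒ ion charge 1+.
Anion [Mo…]: ligand charges -4, Mo(III) ⇒ ion charge 1−.
One 1+ cation balances one 1− anion.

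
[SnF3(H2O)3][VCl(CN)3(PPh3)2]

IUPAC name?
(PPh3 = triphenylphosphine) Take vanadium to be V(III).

V is given as +3; the anion's ligand charges sum to -4, so the complex anion is 1−.
A 1:1 salt means the cation carries the equal and opposite charge, 1+.
Cation: ligand charges sum to -3; for the ion to be 1+, Sn = +4.

triaquatrifluorotin(IV) chlorotricyanobis(triphenylphosphine)vanadate(III)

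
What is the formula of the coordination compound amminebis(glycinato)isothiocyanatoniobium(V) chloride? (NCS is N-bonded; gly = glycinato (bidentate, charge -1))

[Nb(gly)2(NCS)(NH3)]Cl2

Ligands: 1 isothiocyanato (NCS, -1), 2 glycinato (gly, -1), 1 ammine (NH3, neutral). Ligand charge sum = -3.
With Nb in oxidation state +5, the complex ion is [Nb...]^2+.
Charge balance with chloride (-1) requires 1 complex ion per 2 chloride.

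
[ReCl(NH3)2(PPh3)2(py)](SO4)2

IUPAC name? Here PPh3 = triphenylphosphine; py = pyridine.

The 2 sulfate counter-ions carry a total charge of -4, so each complex ion is 4+.
Ligand charges: 2×triphenylphosphine (neutral), 1×pyridine (neutral), 1×chloro (-1 each), 2×ammine (neutral); total -1. So Re + (-1) = 4+, giving Re = +5.
Ligands are named alphabetically: ammine before chloro before pyridine before triphenylphosphine.

diamminechloro(pyridine)bis(triphenylphosphine)rhenium(V) sulfate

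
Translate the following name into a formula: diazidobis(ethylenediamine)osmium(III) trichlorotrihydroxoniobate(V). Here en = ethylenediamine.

Cation [Os…]: ligand charges -2, Os(III) ⇒ ion charge 1+.
Anion [Nb…]: ligand charges -6, Nb(V) ⇒ ion charge 1−.

[Os(en)2(N3)2][NbCl3(OH)3]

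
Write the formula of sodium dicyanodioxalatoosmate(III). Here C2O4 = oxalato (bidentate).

Na3[Os(C2O4)2(CN)2]

Ligands: 2 oxalato (C2O4, -2), 2 cyano (CN, -1). Ligand charge sum = -6.
With Os in oxidation state +3, the complex ion is [Os...]^3−.
Charge balance with sodium (+1) requires 1 complex ion per 3 sodium.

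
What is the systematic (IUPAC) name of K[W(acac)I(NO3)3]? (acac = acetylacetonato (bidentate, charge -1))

The 1 potassium counter-ion carries a total charge of +1, so each complex ion is 1−.
Ligand charges: 1×acetylacetonato (-1 each), 3×nitrato (-1 each), 1×iodo (-1 each); total -5. So W + (-5) = 1−, giving W = +4.
Ligands are named alphabetically: acetylacetonato before iodo before nitrato.
The complex ion is anionic, so tungsten takes the -ate form tungstate(IV).

potassium (acetylacetonato)iodotrinitratotungstate(IV)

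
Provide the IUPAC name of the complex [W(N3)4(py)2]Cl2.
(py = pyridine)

The 2 chloride counter-ions carry a total charge of -2, so each complex ion is 2+.
Ligand charges: 4×azido (-1 each), 2×pyridine (neutral); total -4. So W + (-4) = 2+, giving W = +6.
Ligands are named alphabetically: azido before pyridine.

tetraazidobis(pyridine)tungsten(VI) chloride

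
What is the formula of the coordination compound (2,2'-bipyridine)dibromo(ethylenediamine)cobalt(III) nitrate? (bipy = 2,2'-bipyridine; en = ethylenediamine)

[Co(bipy)Br2(en)]NO3

Ligands: 1 2,2'-bipyridine (bipy, neutral), 2 bromo (Br, -1), 1 ethylenediamine (en, neutral). Ligand charge sum = -2.
With Co in oxidation state +3, the complex ion is [Co...]^1+.
Charge balance with nitrate (-1) requires 1 complex ion per 1 nitrate.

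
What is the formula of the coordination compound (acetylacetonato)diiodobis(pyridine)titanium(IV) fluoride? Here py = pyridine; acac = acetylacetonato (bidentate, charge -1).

Ligands: 2 pyridine (py, neutral), 2 iodo (I, -1), 1 acetylacetonato (acac, -1). Ligand charge sum = -3.
With Ti in oxidation state +4, the complex ion is [Ti...]^1+.
Charge balance with fluoride (-1) requires 1 complex ion per 1 fluoride.

[Ti(acac)I2(py)2]F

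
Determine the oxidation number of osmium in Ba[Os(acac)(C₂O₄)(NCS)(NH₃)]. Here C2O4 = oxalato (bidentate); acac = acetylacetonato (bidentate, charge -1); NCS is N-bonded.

+2

1 barium outside the brackets (+2 each) → the complex ion is 2−.
Ligand charges: 1×C2O4 = -2; 1×acac = -1; 1×NCS = -1; 1×NH3 neutral; sum -4.
Os + (-4) = 2− ⇒ Os is +2.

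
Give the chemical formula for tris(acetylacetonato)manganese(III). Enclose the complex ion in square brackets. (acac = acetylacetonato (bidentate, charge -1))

Ligands: 3 acetylacetonato (acac, -1). Ligand charge sum = -3.
With Mn in oxidation state +3, the complex ion is [Mn...].

[Mn(acac)3]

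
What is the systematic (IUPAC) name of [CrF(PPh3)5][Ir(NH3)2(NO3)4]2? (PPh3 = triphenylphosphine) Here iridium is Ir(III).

fluoropentakis(triphenylphosphine)chromium(III) diamminetetranitratoiridate(III)

Ir is given as +3; the anion's ligand charges sum to -4, so the complex anion is 1−.
With 2 anions per cation, the cation must be 2×1 = 2+.
Cation: ligand charges sum to -1; for the ion to be 2+, Cr = +3.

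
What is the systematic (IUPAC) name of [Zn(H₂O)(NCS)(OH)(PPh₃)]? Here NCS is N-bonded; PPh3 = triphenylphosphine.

There is no counter-ion, so the complex is neutral overall.
Ligand charges: 1×aqua (neutral), 1×isothiocyanato (-1 each), 1×triphenylphosphine (neutral), 1×hydroxo (-1 each); total -2. So Zn + (-2) = 0, giving Zn = +2.
Ligands are named alphabetically: aqua before hydroxo before isothiocyanato before triphenylphosphine.

aquahydroxoisothiocyanato(triphenylphosphine)zinc(II)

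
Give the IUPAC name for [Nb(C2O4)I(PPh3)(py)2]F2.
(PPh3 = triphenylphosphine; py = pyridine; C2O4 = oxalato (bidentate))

The 2 fluoride counter-ions carry a total charge of -2, so each complex ion is 2+.
Ligand charges: 1×iodo (-1 each), 1×triphenylphosphine (neutral), 2×pyridine (neutral), 1×oxalato (-2 each); total -3. So Nb + (-3) = 2+, giving Nb = +5.
Ligands are named alphabetically: iodo before oxalato before pyridine before triphenylphosphine.

iodooxalatobis(pyridine)(triphenylphosphine)niobium(V) fluoride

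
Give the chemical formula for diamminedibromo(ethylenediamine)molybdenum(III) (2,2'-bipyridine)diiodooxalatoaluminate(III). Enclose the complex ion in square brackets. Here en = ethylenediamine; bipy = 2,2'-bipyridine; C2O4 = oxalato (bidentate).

[MoBr2(en)(NH3)2][Al(bipy)(C2O4)I2]

Cation [Mo…]: ligand charges -2, Mo(III) ⇒ ion charge 1+.
Anion [Al…]: ligand charges -4, Al(III) ⇒ ion charge 1−.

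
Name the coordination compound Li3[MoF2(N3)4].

lithium tetraazidodifluoromolybdate(III)

The 3 lithium counter-ions carry a total charge of +3, so each complex ion is 3−.
Ligand charges: 4×azido (-1 each), 2×fluoro (-1 each); total -6. So Mo + (-6) = 3−, giving Mo = +3.
Ligands are named alphabetically: azido before fluoro.
The complex ion is anionic, so molybdenum takes the -ate form molybdate(III).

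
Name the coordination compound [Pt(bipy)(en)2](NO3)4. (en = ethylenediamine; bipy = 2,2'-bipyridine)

The 4 nitrate counter-ions carry a total charge of -4, so each complex ion is 4+.
Ligand charges: 2×ethylenediamine (neutral), 1×2,2'-bipyridine (neutral); total 0. So Pt + (0) = 4+, giving Pt = +4.
Ligands are named alphabetically: bipyridine before ethylenediamine.

(2,2'-bipyridine)bis(ethylenediamine)platinum(IV) nitrate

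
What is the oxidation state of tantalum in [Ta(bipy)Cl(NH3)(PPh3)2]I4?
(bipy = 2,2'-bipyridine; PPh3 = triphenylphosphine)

4 iodide outside the brackets (-1 each) → the complex ion is 4+.
Ligand charges: 1×NH3 neutral; 1×Cl = -1; 1×bipy neutral; 2×PPh3 neutral; sum -1.
Ta + (-1) = 4+ ⇒ Ta is +5.

+5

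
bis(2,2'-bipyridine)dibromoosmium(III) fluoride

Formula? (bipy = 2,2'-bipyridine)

[Os(bipy)2Br2]F

Ligands: 2 bromo (Br, -1), 2 2,2'-bipyridine (bipy, neutral). Ligand charge sum = -2.
Charge balance with fluoride (-1) requires 1 complex ion per 1 fluoride.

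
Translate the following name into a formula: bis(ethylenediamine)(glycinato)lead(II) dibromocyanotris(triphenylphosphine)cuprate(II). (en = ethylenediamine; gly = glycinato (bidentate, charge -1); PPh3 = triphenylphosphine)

[Pb(en)2(gly)][CuBr2(CN)(PPh3)3]

Cation [Pb…]: ligand charges -1, Pb(II) ⇒ ion charge 1+.
Anion [Cu…]: ligand charges -3, Cu(II) ⇒ ion charge 1−.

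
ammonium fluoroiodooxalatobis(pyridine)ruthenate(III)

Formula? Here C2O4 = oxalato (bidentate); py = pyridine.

Ligands: 1 oxalato (C2O4, -2), 2 pyridine (py, neutral), 1 iodo (I, -1), 1 fluoro (F, -1). Ligand charge sum = -4.
Charge balance with ammonium (+1) requires 1 complex ion per 1 ammonium.

NH4[Ru(C2O4)FI(py)2]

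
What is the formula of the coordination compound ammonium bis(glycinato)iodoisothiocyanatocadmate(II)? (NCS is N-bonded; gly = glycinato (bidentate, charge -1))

(NH4)2[Cd(gly)2I(NCS)]

Ligands: 1 isothiocyanato (NCS, -1), 2 glycinato (gly, -1), 1 iodo (I, -1). Ligand charge sum = -4.
Charge balance with ammonium (+1) requires 1 complex ion per 2 ammonium.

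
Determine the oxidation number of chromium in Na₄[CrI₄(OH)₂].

4 sodium outside the brackets (+1 each) → the complex ion is 4−.
Ligand charges: 2×OH = -2; 4×I = -4; sum -6.
Cr + (-6) = 4− ⇒ Cr is +2.

+2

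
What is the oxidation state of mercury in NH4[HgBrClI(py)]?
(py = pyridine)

+2

1 ammonium outside the brackets (+1 each) → the complex ion is 1−.
Ligand charges: 1×I = -1; 1×py neutral; 1×Br = -1; 1×Cl = -1; sum -3.
Hg + (-3) = 1− ⇒ Hg is +2.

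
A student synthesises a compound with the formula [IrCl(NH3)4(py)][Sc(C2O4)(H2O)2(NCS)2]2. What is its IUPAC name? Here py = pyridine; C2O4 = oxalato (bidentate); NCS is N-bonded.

Scandium is always +3 in its complexes; the anion's ligand charges sum to -4, so the complex anion is 1−.
With 2 anions per cation, the cation must be 2×1 = 2+.
Cation: ligand charges sum to -1; for the ion to be 2+, Ir = +3.

tetraamminechloro(pyridine)iridium(III) diaquadiisothiocyanatooxalatoscandate(III)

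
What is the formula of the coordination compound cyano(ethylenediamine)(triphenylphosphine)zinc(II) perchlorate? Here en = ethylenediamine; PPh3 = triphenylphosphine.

[Zn(CN)(en)(PPh3)]ClO4

Ligands: 1 ethylenediamine (en, neutral), 1 cyano (CN, -1), 1 triphenylphosphine (PPh3, neutral). Ligand charge sum = -1.
With Zn in oxidation state +2, the complex ion is [Zn...]^1+.
Charge balance with perchlorate (-1) requires 1 complex ion per 1 perchlorate.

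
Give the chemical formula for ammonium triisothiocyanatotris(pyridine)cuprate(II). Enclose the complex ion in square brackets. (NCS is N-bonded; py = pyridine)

NH4[Cu(NCS)3(py)3]

Ligands: 3 isothiocyanato (NCS, -1), 3 pyridine (py, neutral). Ligand charge sum = -3.
Charge balance with ammonium (+1) requires 1 complex ion per 1 ammonium.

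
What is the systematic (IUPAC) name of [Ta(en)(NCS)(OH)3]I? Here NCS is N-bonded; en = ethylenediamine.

(ethylenediamine)trihydroxoisothiocyanatotantalum(V) iodide

The 1 iodide counter-ion carries a total charge of -1, so each complex ion is 1+.
Ligand charges: 1×isothiocyanato (-1 each), 1×ethylenediamine (neutral), 3×hydroxo (-1 each); total -4. So Ta + (-4) = 1+, giving Ta = +5.
Ligands are named alphabetically: ethylenediamine before hydroxo before isothiocyanato.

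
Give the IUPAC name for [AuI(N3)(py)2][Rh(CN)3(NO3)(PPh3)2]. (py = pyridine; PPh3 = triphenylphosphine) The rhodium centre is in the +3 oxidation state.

Both ions are complex: the cation is named first with the plain metal name, the anion second with the -ate form; each ion's ligands are alphabetised independently.
Rh is given as +3; the anion's ligand charges sum to -4, so the complex anion is 1−.
A 1:1 salt means the cation carries the equal and opposite charge, 1+.
Cation: ligand charges sum to -2; for the ion to be 1+, Au = +3.

azidoiodobis(pyridine)gold(III) tricyanonitratobis(triphenylphosphine)rhodate(III)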